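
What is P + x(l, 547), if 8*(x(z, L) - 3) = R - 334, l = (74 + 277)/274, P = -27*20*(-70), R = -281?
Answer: 301809/8 ≈ 37726.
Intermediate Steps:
P = 37800 (P = -540*(-70) = 37800)
l = 351/274 (l = 351*(1/274) = 351/274 ≈ 1.2810)
x(z, L) = -591/8 (x(z, L) = 3 + (-281 - 334)/8 = 3 + (1/8)*(-615) = 3 - 615/8 = -591/8)
P + x(l, 547) = 37800 - 591/8 = 301809/8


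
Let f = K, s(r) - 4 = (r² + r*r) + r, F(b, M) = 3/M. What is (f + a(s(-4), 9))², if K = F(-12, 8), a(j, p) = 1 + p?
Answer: 6889/64 ≈ 107.64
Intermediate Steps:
s(r) = 4 + r + 2*r² (s(r) = 4 + ((r² + r*r) + r) = 4 + ((r² + r²) + r) = 4 + (2*r² + r) = 4 + (r + 2*r²) = 4 + r + 2*r²)
K = 3/8 ≈ 0.37500
f = 3/8 ≈ 0.37500
(f + a(s(-4), 9))² = (3/8 + (1 + 9))² = (3/8 + 10)² = (83/8)² = 6889/64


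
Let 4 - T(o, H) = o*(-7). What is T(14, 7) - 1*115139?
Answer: -115037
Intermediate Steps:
T(o, H) = 4 + 7*o (T(o, H) = 4 - o*(-7) = 4 - (-7)*o = 4 + 7*o)
T(14, 7) - 1*115139 = (4 + 7*14) - 1*115139 = (4 + 98) - 115139 = 102 - 115139 = -115037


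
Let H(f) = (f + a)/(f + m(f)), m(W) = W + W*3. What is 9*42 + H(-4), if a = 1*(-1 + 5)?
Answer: 378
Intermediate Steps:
a = 4 (a = 1*4 = 4)
m(W) = 4*W (m(W) = W + 3*W = 4*W)
H(f) = (4 + f)/(5*f) (H(f) = (f + 4)/(f + 4*f) = (4 + f)/((5*f)) = (4 + f)*(1/(5*f)) = (4 + f)/(5*f))
9*42 + H(-4) = 9*42 + (⅕)*(4 - 4)/(-4) = 378 + (⅕)*(-¼)*0 = 378 + 0 = 378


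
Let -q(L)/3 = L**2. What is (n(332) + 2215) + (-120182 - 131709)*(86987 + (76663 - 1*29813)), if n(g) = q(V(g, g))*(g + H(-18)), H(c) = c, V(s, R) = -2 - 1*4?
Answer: -33712367464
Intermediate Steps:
V(s, R) = -6 (V(s, R) = -2 - 4 = -6)
q(L) = -3*L**2
n(g) = 1944 - 108*g (n(g) = (-3*(-6)**2)*(g - 18) = (-3*36)*(-18 + g) = -108*(-18 + g) = 1944 - 108*g)
(n(332) + 2215) + (-120182 - 131709)*(86987 + (76663 - 1*29813)) = ((1944 - 108*332) + 2215) + (-120182 - 131709)*(86987 + (76663 - 1*29813)) = ((1944 - 35856) + 2215) - 251891*(86987 + (76663 - 29813)) = (-33912 + 2215) - 251891*(86987 + 46850) = -31697 - 251891*133837 = -31697 - 33712335767 = -33712367464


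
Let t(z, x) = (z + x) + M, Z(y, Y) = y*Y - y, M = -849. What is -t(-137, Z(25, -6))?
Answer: 1161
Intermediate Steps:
Z(y, Y) = -y + Y*y (Z(y, Y) = Y*y - y = -y + Y*y)
t(z, x) = -849 + x + z (t(z, x) = (z + x) - 849 = (x + z) - 849 = -849 + x + z)
-t(-137, Z(25, -6)) = -(-849 + 25*(-1 - 6) - 137) = -(-849 + 25*(-7) - 137) = -(-849 - 175 - 137) = -1*(-1161) = 1161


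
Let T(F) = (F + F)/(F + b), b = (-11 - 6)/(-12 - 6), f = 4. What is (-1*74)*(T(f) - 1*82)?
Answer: 529396/89 ≈ 5948.3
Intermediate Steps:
b = 17/18 (b = -17/(-18) = -17*(-1/18) = 17/18 ≈ 0.94444)
T(F) = 2*F/(17/18 + F) (T(F) = (F + F)/(F + 17/18) = (2*F)/(17/18 + F) = 2*F/(17/18 + F))
(-1*74)*(T(f) - 1*82) = (-1*74)*(36*4/(17 + 18*4) - 1*82) = -74*(36*4/(17 + 72) - 82) = -74*(36*4/89 - 82) = -74*(36*4*(1/89) - 82) = -74*(144/89 - 82) = -74*(-7154/89) = 529396/89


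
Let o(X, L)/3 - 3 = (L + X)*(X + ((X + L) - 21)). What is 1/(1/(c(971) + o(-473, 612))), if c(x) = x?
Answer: -147055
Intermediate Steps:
o(X, L) = 9 + 3*(L + X)*(-21 + L + 2*X) (o(X, L) = 9 + 3*((L + X)*(X + ((X + L) - 21))) = 9 + 3*((L + X)*(X + ((L + X) - 21))) = 9 + 3*((L + X)*(X + (-21 + L + X))) = 9 + 3*((L + X)*(-21 + L + 2*X)) = 9 + 3*(L + X)*(-21 + L + 2*X))
1/(1/(c(971) + o(-473, 612))) = 1/(1/(971 + (9 - 63*612 - 63*(-473) + 3*612² + 6*(-473)² + 9*612*(-473)))) = 1/(1/(971 + (9 - 38556 + 29799 + 3*374544 + 6*223729 - 2605284))) = 1/(1/(971 + (9 - 38556 + 29799 + 1123632 + 1342374 - 2605284))) = 1/(1/(971 - 148026)) = 1/(1/(-147055)) = 1/(-1/147055) = -147055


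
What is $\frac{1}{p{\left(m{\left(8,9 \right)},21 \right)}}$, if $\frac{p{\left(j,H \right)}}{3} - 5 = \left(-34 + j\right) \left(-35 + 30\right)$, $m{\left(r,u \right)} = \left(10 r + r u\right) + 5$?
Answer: $- \frac{1}{1830} \approx -0.00054645$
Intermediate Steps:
$m{\left(r,u \right)} = 5 + 10 r + r u$
$p{\left(j,H \right)} = 525 - 15 j$ ($p{\left(j,H \right)} = 15 + 3 \left(-34 + j\right) \left(-35 + 30\right) = 15 + 3 \left(-34 + j\right) \left(-5\right) = 15 + 3 \left(170 - 5 j\right) = 15 - \left(-510 + 15 j\right) = 525 - 15 j$)
$\frac{1}{p{\left(m{\left(8,9 \right)},21 \right)}} = \frac{1}{525 - 15 \left(5 + 10 \cdot 8 + 8 \cdot 9\right)} = \frac{1}{525 - 15 \left(5 + 80 + 72\right)} = \frac{1}{525 - 2355} = \frac{1}{-1830} = - \frac{1}{1830}$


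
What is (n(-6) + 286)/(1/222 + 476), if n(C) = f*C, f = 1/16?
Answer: 253635/422692 ≈ 0.60005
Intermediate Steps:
f = 1/16 ≈ 0.062500
n(C) = C/16
(n(-6) + 286)/(1/222 + 476) = ((1/16)*(-6) + 286)/(1/222 + 476) = (-3/8 + 286)/(1/222 + 476) = 2285/(8*(105673/222)) = (2285/8)*(222/105673) = 253635/422692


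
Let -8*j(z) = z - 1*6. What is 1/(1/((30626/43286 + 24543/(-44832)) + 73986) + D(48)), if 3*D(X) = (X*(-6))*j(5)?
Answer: -23929565122201/287154458033420 ≈ -0.083333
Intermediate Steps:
j(z) = ¾ - z/8 (j(z) = -(z - 1*6)/8 = -(z - 6)/8 = -(-6 + z)/8 = ¾ - z/8)
D(X) = -X/4 (D(X) = ((X*(-6))*(¾ - ⅛*5))/3 = ((-6*X)*(¾ - 5/8))/3 = (-6*X*(⅛))/3 = (-3*X/4)/3 = -X/4)
1/(1/((30626/43286 + 24543/(-44832)) + 73986) + D(48)) = 1/(1/((30626/43286 + 24543/(-44832)) + 73986) - ¼*48) = 1/(1/((30626*(1/43286) + 24543*(-1/44832)) + 73986) - 12) = 1/(1/((15313/21643 - 8181/14944) + 73986) - 12) = 1/(1/(51776089/323432992 + 73986) - 12) = 1/(1/(23929565122201/323432992) - 12) = 1/(323432992/23929565122201 - 12) = 1/(-287154458033420/23929565122201) = -23929565122201/287154458033420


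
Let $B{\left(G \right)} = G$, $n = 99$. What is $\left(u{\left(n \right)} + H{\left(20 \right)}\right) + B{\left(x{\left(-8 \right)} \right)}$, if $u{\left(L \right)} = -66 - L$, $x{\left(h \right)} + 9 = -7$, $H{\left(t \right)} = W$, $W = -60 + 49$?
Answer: $-192$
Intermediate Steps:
$W = -11$
$H{\left(t \right)} = -11$
$x{\left(h \right)} = -16$ ($x{\left(h \right)} = -9 - 7 = -16$)
$\left(u{\left(n \right)} + H{\left(20 \right)}\right) + B{\left(x{\left(-8 \right)} \right)} = \left(\left(-66 - 99\right) - 11\right) - 16 = \left(-165 - 11\right) - 16 = -176 - 16 = -192$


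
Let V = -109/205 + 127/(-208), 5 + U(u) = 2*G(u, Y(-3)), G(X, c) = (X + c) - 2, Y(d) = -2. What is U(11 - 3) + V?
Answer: 79213/42640 ≈ 1.8577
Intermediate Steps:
G(X, c) = -2 + X + c
U(u) = -13 + 2*u (U(u) = -5 + 2*(-2 + u - 2) = -5 + 2*(-4 + u) = -5 + (-8 + 2*u) = -13 + 2*u)
V = -48707/42640 (V = -109*1/205 + 127*(-1/208) = -109/205 - 127/208 = -48707/42640 ≈ -1.1423)
U(11 - 3) + V = (-13 + 2*(11 - 3)) - 48707/42640 = (-13 + 2*8) - 48707/42640 = (-13 + 16) - 48707/42640 = 3 - 48707/42640 = 79213/42640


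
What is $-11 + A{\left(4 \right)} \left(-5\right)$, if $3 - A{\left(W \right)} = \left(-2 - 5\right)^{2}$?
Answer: $219$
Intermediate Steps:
$A{\left(W \right)} = -46$ ($A{\left(W \right)} = 3 - \left(-2 - 5\right)^{2} = 3 - \left(-7\right)^{2} = 3 - 49 = -46$)
$-11 + A{\left(4 \right)} \left(-5\right) = -11 - -230 = -11 + 230 = 219$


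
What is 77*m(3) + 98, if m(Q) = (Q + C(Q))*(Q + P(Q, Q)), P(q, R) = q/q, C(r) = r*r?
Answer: 3794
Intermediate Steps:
C(r) = r²
P(q, R) = 1
m(Q) = (1 + Q)*(Q + Q²) (m(Q) = (Q + Q²)*(Q + 1) = (Q + Q²)*(1 + Q) = (1 + Q)*(Q + Q²))
77*m(3) + 98 = 77*(3*(1 + 3² + 2*3)) + 98 = 77*(3*(1 + 9 + 6)) + 98 = 77*(3*16) + 98 = 77*48 + 98 = 3696 + 98 = 3794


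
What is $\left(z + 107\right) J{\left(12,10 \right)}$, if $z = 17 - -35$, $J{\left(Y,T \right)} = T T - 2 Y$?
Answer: $12084$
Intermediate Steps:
$J{\left(Y,T \right)} = T^{2} - 2 Y$
$z = 52$ ($z = 17 + 35 = 52$)
$\left(z + 107\right) J{\left(12,10 \right)} = \left(52 + 107\right) \left(10^{2} - 24\right) = 159 \left(100 - 24\right) = 159 \cdot 76 = 12084$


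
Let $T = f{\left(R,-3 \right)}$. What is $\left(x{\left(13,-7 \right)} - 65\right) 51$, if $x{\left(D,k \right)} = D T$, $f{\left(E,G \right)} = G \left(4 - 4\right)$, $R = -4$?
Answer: $-3315$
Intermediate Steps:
$f{\left(E,G \right)} = 0$ ($f{\left(E,G \right)} = G 0 = 0$)
$T = 0$
$x{\left(D,k \right)} = 0$ ($x{\left(D,k \right)} = D 0 = 0$)
$\left(x{\left(13,-7 \right)} - 65\right) 51 = \left(0 - 65\right) 51 = \left(-65\right) 51 = -3315$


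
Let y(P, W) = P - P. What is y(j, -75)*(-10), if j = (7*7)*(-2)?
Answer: 0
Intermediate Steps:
j = -98 (j = 49*(-2) = -98)
y(P, W) = 0
y(j, -75)*(-10) = 0*(-10) = 0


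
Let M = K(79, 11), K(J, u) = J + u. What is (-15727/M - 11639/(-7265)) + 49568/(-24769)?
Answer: -567297469861/3239042130 ≈ -175.14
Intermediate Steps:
M = 90 (M = 79 + 11 = 90)
(-15727/M - 11639/(-7265)) + 49568/(-24769) = (-15727/90 - 11639/(-7265)) + 49568/(-24769) = (-15727*1/90 - 11639*(-1/7265)) + 49568*(-1/24769) = (-15727/90 + 11639/7265) - 49568/24769 = -22641829/130770 - 49568/24769 = -567297469861/3239042130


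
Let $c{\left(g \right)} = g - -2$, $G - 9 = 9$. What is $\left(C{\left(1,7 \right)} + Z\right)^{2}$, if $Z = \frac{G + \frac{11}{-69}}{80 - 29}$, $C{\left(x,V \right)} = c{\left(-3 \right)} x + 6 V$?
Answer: $\frac{21173160100}{12383361} \approx 1709.8$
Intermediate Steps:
$G = 18$ ($G = 9 + 9 = 18$)
$c{\left(g \right)} = 2 + g$ ($c{\left(g \right)} = g + 2 = 2 + g$)
$C{\left(x,V \right)} = - x + 6 V$ ($C{\left(x,V \right)} = \left(2 - 3\right) x + 6 V = - x + 6 V$)
$Z = \frac{1231}{3519}$ ($Z = \frac{18 + \frac{11}{-69}}{80 - 29} = \frac{18 + 11 \left(- \frac{1}{69}\right)}{51} = \left(18 - \frac{11}{69}\right) \frac{1}{51} = \frac{1231}{69} \cdot \frac{1}{51} = \frac{1231}{3519} \approx 0.34982$)
$\left(C{\left(1,7 \right)} + Z\right)^{2} = \left(\left(\left(-1\right) 1 + 6 \cdot 7\right) + \frac{1231}{3519}\right)^{2} = \left(\left(-1 + 42\right) + \frac{1231}{3519}\right)^{2} = \left(41 + \frac{1231}{3519}\right)^{2} = \left(\frac{145510}{3519}\right)^{2} = \frac{21173160100}{12383361}$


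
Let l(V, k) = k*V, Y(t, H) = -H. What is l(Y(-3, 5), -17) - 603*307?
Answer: -185036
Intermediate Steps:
l(V, k) = V*k
l(Y(-3, 5), -17) - 603*307 = -1*5*(-17) - 603*307 = -5*(-17) - 185121 = 85 - 185121 = -185036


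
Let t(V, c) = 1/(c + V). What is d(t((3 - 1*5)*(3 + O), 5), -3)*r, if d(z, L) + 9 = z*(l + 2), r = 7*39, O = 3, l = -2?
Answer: -2457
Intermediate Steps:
r = 273
t(V, c) = 1/(V + c)
d(z, L) = -9 (d(z, L) = -9 + z*(-2 + 2) = -9 + z*0 = -9 + 0 = -9)
d(t((3 - 1*5)*(3 + O), 5), -3)*r = -9*273 = -2457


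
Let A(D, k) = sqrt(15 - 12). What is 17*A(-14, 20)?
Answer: 17*sqrt(3) ≈ 29.445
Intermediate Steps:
A(D, k) = sqrt(3)
17*A(-14, 20) = 17*sqrt(3)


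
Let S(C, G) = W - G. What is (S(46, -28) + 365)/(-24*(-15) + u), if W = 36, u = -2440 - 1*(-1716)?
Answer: -33/28 ≈ -1.1786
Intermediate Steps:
u = -724 (u = -2440 + 1716 = -724)
S(C, G) = 36 - G
(S(46, -28) + 365)/(-24*(-15) + u) = ((36 - 1*(-28)) + 365)/(-24*(-15) - 724) = ((36 + 28) + 365)/(360 - 724) = (64 + 365)/(-364) = 429*(-1/364) = -33/28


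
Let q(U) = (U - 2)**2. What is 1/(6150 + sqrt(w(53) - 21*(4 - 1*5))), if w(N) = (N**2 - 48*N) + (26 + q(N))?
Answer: 2050/12606529 - sqrt(2913)/37819587 ≈ 0.00016119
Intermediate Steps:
q(U) = (-2 + U)**2
w(N) = 26 + N**2 + (-2 + N)**2 - 48*N (w(N) = (N**2 - 48*N) + (26 + (-2 + N)**2) = 26 + N**2 + (-2 + N)**2 - 48*N)
1/(6150 + sqrt(w(53) - 21*(4 - 1*5))) = 1/(6150 + sqrt((30 - 52*53 + 2*53**2) - 21*(4 - 1*5))) = 1/(6150 + sqrt((30 - 2756 + 2*2809) - 21*(4 - 5))) = 1/(6150 + sqrt((30 - 2756 + 5618) - 21*(-1))) = 1/(6150 + sqrt(2892 + 21)) = 1/(6150 + sqrt(2913))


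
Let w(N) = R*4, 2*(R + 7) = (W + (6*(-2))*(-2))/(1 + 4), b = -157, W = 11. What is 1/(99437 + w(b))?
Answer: 1/99423 ≈ 1.0058e-5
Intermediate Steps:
R = -7/2 (R = -7 + ((11 + (6*(-2))*(-2))/(1 + 4))/2 = -7 + ((11 - 12*(-2))/5)/2 = -7 + ((11 + 24)*(⅕))/2 = -7 + (35*(⅕))/2 = -7 + (½)*7 = -7 + 7/2 = -7/2 ≈ -3.5000)
w(N) = -14 (w(N) = -7/2*4 = -14)
1/(99437 + w(b)) = 1/(99437 - 14) = 1/99423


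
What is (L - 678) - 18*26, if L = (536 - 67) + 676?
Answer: -1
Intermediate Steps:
L = 1145 (L = 469 + 676 = 1145)
(L - 678) - 18*26 = (1145 - 678) - 18*26 = 467 - 468 = -1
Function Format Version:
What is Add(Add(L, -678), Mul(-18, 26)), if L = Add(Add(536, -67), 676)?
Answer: -1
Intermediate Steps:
L = 1145 (L = Add(469, 676) = 1145)
Add(Add(L, -678), Mul(-18, 26)) = Add(Add(1145, -678), Mul(-18, 26)) = Add(467, -468) = -1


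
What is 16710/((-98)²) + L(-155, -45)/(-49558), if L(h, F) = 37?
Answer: 103469854/59494379 ≈ 1.7392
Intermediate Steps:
16710/((-98)²) + L(-155, -45)/(-49558) = 16710/((-98)²) + 37/(-49558) = 16710/9604 + 37*(-1/49558) = 16710*(1/9604) - 37/49558 = 8355/4802 - 37/49558 = 103469854/59494379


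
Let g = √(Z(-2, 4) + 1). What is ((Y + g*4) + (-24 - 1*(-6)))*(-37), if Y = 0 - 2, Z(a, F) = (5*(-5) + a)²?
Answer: 740 - 148*√730 ≈ -3258.7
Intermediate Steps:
Z(a, F) = (-25 + a)²
Y = -2
g = √730 (g = √((-25 - 2)² + 1) = √((-27)² + 1) = √(729 + 1) = √730 ≈ 27.019)
((Y + g*4) + (-24 - 1*(-6)))*(-37) = ((-2 + √730*4) + (-24 - 1*(-6)))*(-37) = ((-2 + 4*√730) + (-24 + 6))*(-37) = ((-2 + 4*√730) - 18)*(-37) = (-20 + 4*√730)*(-37) = 740 - 148*√730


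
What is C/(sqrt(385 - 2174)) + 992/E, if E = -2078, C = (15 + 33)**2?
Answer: -496/1039 - 2304*I*sqrt(1789)/1789 ≈ -0.47738 - 54.472*I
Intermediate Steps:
C = 2304 (C = 48**2 = 2304)
C/(sqrt(385 - 2174)) + 992/E = 2304/(sqrt(385 - 2174)) + 992/(-2078) = 2304/(sqrt(-1789)) + 992*(-1/2078) = 2304/((I*sqrt(1789))) - 496/1039 = 2304*(-I*sqrt(1789)/1789) - 496/1039 = -2304*I*sqrt(1789)/1789 - 496/1039 = -496/1039 - 2304*I*sqrt(1789)/1789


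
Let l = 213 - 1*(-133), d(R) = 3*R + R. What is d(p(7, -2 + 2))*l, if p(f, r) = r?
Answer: 0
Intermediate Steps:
d(R) = 4*R
l = 346 (l = 213 + 133 = 346)
d(p(7, -2 + 2))*l = (4*(-2 + 2))*346 = (4*0)*346 = 0*346 = 0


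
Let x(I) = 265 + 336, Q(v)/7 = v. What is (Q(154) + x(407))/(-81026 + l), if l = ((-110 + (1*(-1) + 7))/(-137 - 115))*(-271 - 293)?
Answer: -35259/1706434 ≈ -0.020662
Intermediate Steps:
Q(v) = 7*v
x(I) = 601
l = -4888/21 (l = ((-110 + (-1 + 7))/(-252))*(-564) = ((-110 + 6)*(-1/252))*(-564) = -104*(-1/252)*(-564) = (26/63)*(-564) = -4888/21 ≈ -232.76)
(Q(154) + x(407))/(-81026 + l) = (7*154 + 601)/(-81026 - 4888/21) = (1078 + 601)/(-1706434/21) = 1679*(-21/1706434) = -35259/1706434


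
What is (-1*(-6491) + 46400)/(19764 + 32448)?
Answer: 52891/52212 ≈ 1.0130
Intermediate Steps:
(-1*(-6491) + 46400)/(19764 + 32448) = (6491 + 46400)/52212 = 52891*(1/52212) = 52891/52212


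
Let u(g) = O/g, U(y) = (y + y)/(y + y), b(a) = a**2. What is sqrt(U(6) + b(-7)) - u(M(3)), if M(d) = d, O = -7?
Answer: 7/3 + 5*sqrt(2) ≈ 9.4044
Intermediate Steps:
U(y) = 1 (U(y) = (2*y)/((2*y)) = (2*y)*(1/(2*y)) = 1)
u(g) = -7/g
sqrt(U(6) + b(-7)) - u(M(3)) = sqrt(1 + (-7)**2) - (-7)/3 = sqrt(1 + 49) - (-7)/3 = sqrt(50) - 1*(-7/3) = 5*sqrt(2) + 7/3 = 7/3 + 5*sqrt(2)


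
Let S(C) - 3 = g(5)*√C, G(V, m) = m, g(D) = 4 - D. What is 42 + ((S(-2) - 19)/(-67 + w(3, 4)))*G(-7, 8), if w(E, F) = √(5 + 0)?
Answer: 42 + 8*(16 + I*√2)/(67 - √5) ≈ 43.976 + 0.17469*I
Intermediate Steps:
S(C) = 3 - √C (S(C) = 3 + (4 - 1*5)*√C = 3 + (4 - 5)*√C = 3 - √C)
w(E, F) = √5
42 + ((S(-2) - 19)/(-67 + w(3, 4)))*G(-7, 8) = 42 + (((3 - √(-2)) - 19)/(-67 + √5))*8 = 42 + (((3 - I*√2) - 19)/(-67 + √5))*8 = 42 + ((-16 - I*√2)/(-67 + √5))*8 = 42 + 8*(-16 - I*√2)/(-67 + √5)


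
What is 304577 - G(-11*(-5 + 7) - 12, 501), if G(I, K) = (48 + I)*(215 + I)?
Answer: 302043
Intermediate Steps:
304577 - G(-11*(-5 + 7) - 12, 501) = 304577 - (10320 + (-11*(-5 + 7) - 12)² + 263*(-11*(-5 + 7) - 12)) = 304577 - (10320 + (-11*2 - 12)² + 263*(-11*2 - 12)) = 304577 - (10320 + (-22 - 12)² + 263*(-22 - 12)) = 304577 - (10320 + (-34)² + 263*(-34)) = 304577 - (10320 + 1156 - 8942) = 304577 - 1*2534 = 304577 - 2534 = 302043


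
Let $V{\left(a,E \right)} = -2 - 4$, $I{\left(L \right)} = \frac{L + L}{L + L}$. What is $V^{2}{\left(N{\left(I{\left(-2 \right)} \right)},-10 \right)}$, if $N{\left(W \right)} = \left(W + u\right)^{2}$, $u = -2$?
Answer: $36$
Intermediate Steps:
$I{\left(L \right)} = 1$ ($I{\left(L \right)} = \frac{2 L}{2 L} = 2 L \frac{1}{2 L} = 1$)
$N{\left(W \right)} = \left(-2 + W\right)^{2}$ ($N{\left(W \right)} = \left(W - 2\right)^{2} = \left(-2 + W\right)^{2}$)
$V{\left(a,E \right)} = -6$
$V^{2}{\left(N{\left(I{\left(-2 \right)} \right)},-10 \right)} = \left(-6\right)^{2} = 36$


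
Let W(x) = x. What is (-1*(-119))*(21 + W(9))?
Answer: 3570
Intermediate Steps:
(-1*(-119))*(21 + W(9)) = (-1*(-119))*(21 + 9) = 119*30 = 3570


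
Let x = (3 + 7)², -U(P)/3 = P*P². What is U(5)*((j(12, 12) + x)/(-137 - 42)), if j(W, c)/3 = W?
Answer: 51000/179 ≈ 284.92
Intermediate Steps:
U(P) = -3*P³ (U(P) = -3*P*P² = -3*P³)
j(W, c) = 3*W
x = 100 (x = 10² = 100)
U(5)*((j(12, 12) + x)/(-137 - 42)) = (-3*5³)*((3*12 + 100)/(-137 - 42)) = (-3*125)*((36 + 100)/(-179)) = -51000*(-1)/179 = -375*(-136/179) = 51000/179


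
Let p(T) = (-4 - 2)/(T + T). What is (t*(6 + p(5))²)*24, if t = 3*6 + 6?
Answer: 419904/25 ≈ 16796.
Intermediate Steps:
p(T) = -3/T (p(T) = -6*1/(2*T) = -3/T)
t = 24 (t = 18 + 6 = 24)
(t*(6 + p(5))²)*24 = (24*(6 - 3/5)²)*24 = (24*(6 - 3*⅕)²)*24 = (24*(6 - ⅗)²)*24 = (24*(27/5)²)*24 = (24*(729/25))*24 = (17496/25)*24 = 419904/25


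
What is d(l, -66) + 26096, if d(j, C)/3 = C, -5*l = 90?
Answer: 25898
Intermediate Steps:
l = -18 (l = -⅕*90 = -18)
d(j, C) = 3*C
d(l, -66) + 26096 = 3*(-66) + 26096 = -198 + 26096 = 25898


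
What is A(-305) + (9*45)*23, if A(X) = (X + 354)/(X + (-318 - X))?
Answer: 2962121/318 ≈ 9314.8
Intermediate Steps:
A(X) = -59/53 - X/318 (A(X) = (354 + X)/(-318) = (354 + X)*(-1/318) = -59/53 - X/318)
A(-305) + (9*45)*23 = (-59/53 - 1/318*(-305)) + (9*45)*23 = (-59/53 + 305/318) + 405*23 = -49/318 + 9315 = 2962121/318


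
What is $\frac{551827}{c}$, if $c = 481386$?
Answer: $\frac{551827}{481386} \approx 1.1463$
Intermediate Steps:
$\frac{551827}{c} = \frac{551827}{481386}$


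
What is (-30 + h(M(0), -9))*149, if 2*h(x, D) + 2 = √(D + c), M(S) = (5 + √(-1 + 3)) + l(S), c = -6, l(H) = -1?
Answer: -4619 + 149*I*√15/2 ≈ -4619.0 + 288.54*I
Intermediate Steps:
M(S) = 4 + √2 (M(S) = (5 + √(-1 + 3)) - 1 = (5 + √2) - 1 = 4 + √2)
h(x, D) = -1 + √(-6 + D)/2 (h(x, D) = -1 + √(D - 6)/2 = -1 + √(-6 + D)/2)
(-30 + h(M(0), -9))*149 = (-30 + (-1 + √(-6 - 9)/2))*149 = (-30 + (-1 + √(-15)/2))*149 = (-30 + (-1 + (I*√15)/2))*149 = (-30 + (-1 + I*√15/2))*149 = (-31 + I*√15/2)*149 = -4619 + 149*I*√15/2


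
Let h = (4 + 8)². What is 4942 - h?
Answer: 4798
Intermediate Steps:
h = 144 (h = 12² = 144)
4942 - h = 4942 - 1*144 = 4942 - 144 = 4798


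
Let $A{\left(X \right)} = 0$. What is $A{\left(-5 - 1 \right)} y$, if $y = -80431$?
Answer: $0$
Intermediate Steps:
$A{\left(-5 - 1 \right)} y = 0 \left(-80431\right) = 0$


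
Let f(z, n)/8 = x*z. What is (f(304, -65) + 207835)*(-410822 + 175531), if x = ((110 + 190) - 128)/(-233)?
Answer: -11295674095041/233 ≈ -4.8479e+10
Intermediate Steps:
x = -172/233 (x = (300 - 128)*(-1/233) = 172*(-1/233) = -172/233 ≈ -0.73820)
f(z, n) = -1376*z/233 (f(z, n) = 8*(-172*z/233) = -1376*z/233)
(f(304, -65) + 207835)*(-410822 + 175531) = (-1376/233*304 + 207835)*(-410822 + 175531) = (-418304/233 + 207835)*(-235291) = (48007251/233)*(-235291) = -11295674095041/233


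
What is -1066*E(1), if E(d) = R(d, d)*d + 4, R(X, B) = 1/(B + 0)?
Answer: -5330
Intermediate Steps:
R(X, B) = 1/B
E(d) = 5 (E(d) = d/d + 4 = 1 + 4 = 5)
-1066*E(1) = -1066*5 = -5330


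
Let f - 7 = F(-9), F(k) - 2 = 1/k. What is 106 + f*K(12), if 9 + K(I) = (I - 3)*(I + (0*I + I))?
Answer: 1946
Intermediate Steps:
F(k) = 2 + 1/k
K(I) = -9 + 2*I*(-3 + I) (K(I) = -9 + (I - 3)*(I + (0*I + I)) = -9 + (-3 + I)*(I + (0 + I)) = -9 + (-3 + I)*(I + I) = -9 + (-3 + I)*(2*I) = -9 + 2*I*(-3 + I))
f = 80/9 (f = 7 + (2 + 1/(-9)) = 7 + (2 - 1/9) = 7 + 17/9 = 80/9 ≈ 8.8889)
106 + f*K(12) = 106 + 80*(-9 - 6*12 + 2*12**2)/9 = 106 + 80*(-9 - 72 + 2*144)/9 = 106 + 80*(-9 - 72 + 288)/9 = 106 + (80/9)*207 = 106 + 1840 = 1946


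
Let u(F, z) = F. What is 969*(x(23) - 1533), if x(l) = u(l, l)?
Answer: -1463190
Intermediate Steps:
x(l) = l
969*(x(23) - 1533) = 969*(23 - 1533) = 969*(-1510) = -1463190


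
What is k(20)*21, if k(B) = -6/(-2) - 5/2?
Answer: 21/2 ≈ 10.500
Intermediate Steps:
k(B) = 1/2 (k(B) = -6*(-1/2) - 5*1/2 = 3 - 5/2 = 1/2)
k(20)*21 = (1/2)*21 = 21/2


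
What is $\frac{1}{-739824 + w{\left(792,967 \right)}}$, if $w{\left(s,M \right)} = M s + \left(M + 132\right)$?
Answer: $\frac{1}{27139} \approx 3.6847 \cdot 10^{-5}$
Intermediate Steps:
$w{\left(s,M \right)} = 132 + M + M s$ ($w{\left(s,M \right)} = M s + \left(132 + M\right) = 132 + M + M s$)
$\frac{1}{-739824 + w{\left(792,967 \right)}} = \frac{1}{-739824 + \left(132 + 967 + 967 \cdot 792\right)} = \frac{1}{-739824 + \left(132 + 967 + 765864\right)} = \frac{1}{-739824 + 766963} = \frac{1}{27139}$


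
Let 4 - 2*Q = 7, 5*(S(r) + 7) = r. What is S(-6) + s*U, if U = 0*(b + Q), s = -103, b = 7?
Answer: -41/5 ≈ -8.2000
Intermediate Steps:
S(r) = -7 + r/5
Q = -3/2 (Q = 2 - ½*7 = 2 - 7/2 = -3/2 ≈ -1.5000)
U = 0 (U = 0*(7 - 3/2) = 0*(11/2) = 0)
S(-6) + s*U = (-7 + (⅕)*(-6)) - 103*0 = (-7 - 6/5) + 0 = -41/5 + 0 = -41/5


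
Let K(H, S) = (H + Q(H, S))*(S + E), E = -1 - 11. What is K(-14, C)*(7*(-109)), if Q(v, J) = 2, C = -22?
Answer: -311304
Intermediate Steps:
E = -12
K(H, S) = (-12 + S)*(2 + H) (K(H, S) = (H + 2)*(S - 12) = (2 + H)*(-12 + S) = (-12 + S)*(2 + H))
K(-14, C)*(7*(-109)) = (-24 - 12*(-14) + 2*(-22) - 14*(-22))*(7*(-109)) = (-24 + 168 - 44 + 308)*(-763) = 408*(-763) = -311304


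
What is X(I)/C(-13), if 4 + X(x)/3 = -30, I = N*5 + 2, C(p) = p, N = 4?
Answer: 102/13 ≈ 7.8462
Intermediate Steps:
I = 22 (I = 4*5 + 2 = 20 + 2 = 22)
X(x) = -102 (X(x) = -12 + 3*(-30) = -12 - 90 = -102)
X(I)/C(-13) = -102/(-13) = -102*(-1/13) = 102/13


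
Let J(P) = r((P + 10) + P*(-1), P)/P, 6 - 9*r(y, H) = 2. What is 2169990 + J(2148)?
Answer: 10487561671/4833 ≈ 2.1700e+6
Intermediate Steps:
r(y, H) = 4/9 (r(y, H) = ⅔ - ⅑*2 = ⅔ - 2/9 = 4/9)
J(P) = 4/(9*P)
2169990 + J(2148) = 2169990 + (4/9)/2148 = 2169990 + (4/9)*(1/2148) = 2169990 + 1/4833 = 10487561671/4833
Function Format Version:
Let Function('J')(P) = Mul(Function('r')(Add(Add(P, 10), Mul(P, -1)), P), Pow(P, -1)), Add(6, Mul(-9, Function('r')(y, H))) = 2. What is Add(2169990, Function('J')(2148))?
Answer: Rational(10487561671, 4833) ≈ 2.1700e+6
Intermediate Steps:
Function('r')(y, H) = Rational(4, 9) (Function('r')(y, H) = Add(Rational(2, 3), Mul(Rational(-1, 9), 2)) = Add(Rational(2, 3), Rational(-2, 9)) = Rational(4, 9))
Function('J')(P) = Mul(Rational(4, 9), Pow(P, -1))
Add(2169990, Function('J')(2148)) = Add(2169990, Mul(Rational(4, 9), Pow(2148, -1))) = Add(2169990, Mul(Rational(4, 9), Rational(1, 2148))) = Add(2169990, Rational(1, 4833)) = Rational(10487561671, 4833)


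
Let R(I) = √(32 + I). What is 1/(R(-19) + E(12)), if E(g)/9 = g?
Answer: 108/11651 - √13/11651 ≈ 0.0089601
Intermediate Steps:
E(g) = 9*g
1/(R(-19) + E(12)) = 1/(√(32 - 19) + 9*12) = 1/(√13 + 108) = 1/(108 + √13)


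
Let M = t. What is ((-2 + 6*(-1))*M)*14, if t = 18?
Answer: -2016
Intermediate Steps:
M = 18
((-2 + 6*(-1))*M)*14 = ((-2 + 6*(-1))*18)*14 = ((-2 - 6)*18)*14 = -8*18*14 = -144*14 = -2016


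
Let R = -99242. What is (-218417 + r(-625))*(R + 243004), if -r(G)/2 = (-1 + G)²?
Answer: -144073819778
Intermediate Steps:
r(G) = -2*(-1 + G)²
(-218417 + r(-625))*(R + 243004) = (-218417 - 2*(-1 - 625)²)*(-99242 + 243004) = (-218417 - 2*(-626)²)*143762 = (-218417 - 2*391876)*143762 = (-218417 - 783752)*143762 = -1002169*143762 = -144073819778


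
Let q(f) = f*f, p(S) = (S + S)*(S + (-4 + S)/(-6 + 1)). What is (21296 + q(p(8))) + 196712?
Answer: 5781976/25 ≈ 2.3128e+5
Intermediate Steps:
p(S) = 2*S*(⅘ + 4*S/5) (p(S) = (2*S)*(S + (-4 + S)/(-5)) = (2*S)*(S + (-4 + S)*(-⅕)) = (2*S)*(S + (⅘ - S/5)) = (2*S)*(⅘ + 4*S/5) = 2*S*(⅘ + 4*S/5))
q(f) = f²
(21296 + q(p(8))) + 196712 = (21296 + ((8/5)*8*(1 + 8))²) + 196712 = (21296 + ((8/5)*8*9)²) + 196712 = (21296 + (576/5)²) + 196712 = (21296 + 331776/25) + 196712 = 864176/25 + 196712 = 5781976/25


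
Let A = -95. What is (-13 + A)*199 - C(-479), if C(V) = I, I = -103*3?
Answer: -21183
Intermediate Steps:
I = -309
C(V) = -309
(-13 + A)*199 - C(-479) = (-13 - 95)*199 - 1*(-309) = -108*199 + 309 = -21492 + 309 = -21183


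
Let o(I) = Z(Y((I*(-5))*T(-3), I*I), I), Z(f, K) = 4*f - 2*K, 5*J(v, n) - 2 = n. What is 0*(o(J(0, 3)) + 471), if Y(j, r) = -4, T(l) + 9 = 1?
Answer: 0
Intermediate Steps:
T(l) = -8 (T(l) = -9 + 1 = -8)
J(v, n) = 2/5 + n/5
Z(f, K) = -2*K + 4*f
o(I) = -16 - 2*I (o(I) = -2*I + 4*(-4) = -2*I - 16 = -16 - 2*I)
0*(o(J(0, 3)) + 471) = 0*((-16 - 2*(2/5 + (1/5)*3)) + 471) = 0*((-16 - 2*(2/5 + 3/5)) + 471) = 0*((-16 - 2*1) + 471) = 0*((-16 - 2) + 471) = 0*(-18 + 471) = 0*453 = 0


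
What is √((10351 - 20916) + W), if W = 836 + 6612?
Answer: I*√3117 ≈ 55.83*I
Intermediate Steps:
W = 7448
√((10351 - 20916) + W) = √((10351 - 20916) + 7448) = √(-10565 + 7448) = √(-3117) = I*√3117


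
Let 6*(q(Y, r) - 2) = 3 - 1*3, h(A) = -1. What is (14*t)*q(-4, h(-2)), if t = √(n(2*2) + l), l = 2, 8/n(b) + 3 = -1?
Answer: 0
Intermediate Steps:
n(b) = -2 (n(b) = 8/(-3 - 1) = 8/(-4) = 8*(-¼) = -2)
q(Y, r) = 2 (q(Y, r) = 2 + (3 - 1*3)/6 = 2 + (3 - 3)/6 = 2 + (⅙)*0 = 2 + 0 = 2)
t = 0 (t = √(-2 + 2) = √0 = 0)
(14*t)*q(-4, h(-2)) = (14*0)*2 = 0*2 = 0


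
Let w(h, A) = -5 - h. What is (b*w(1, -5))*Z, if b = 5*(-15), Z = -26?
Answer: -11700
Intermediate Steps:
b = -75
(b*w(1, -5))*Z = -75*(-5 - 1*1)*(-26) = -75*(-5 - 1)*(-26) = -75*(-6)*(-26) = 450*(-26) = -11700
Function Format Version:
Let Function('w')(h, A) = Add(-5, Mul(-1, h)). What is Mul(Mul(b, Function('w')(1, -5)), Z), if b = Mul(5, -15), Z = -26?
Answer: -11700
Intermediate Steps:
b = -75
Mul(Mul(b, Function('w')(1, -5)), Z) = Mul(Mul(-75, Add(-5, Mul(-1, 1))), -26) = Mul(Mul(-75, Add(-5, -1)), -26) = Mul(Mul(-75, -6), -26) = Mul(450, -26) = -11700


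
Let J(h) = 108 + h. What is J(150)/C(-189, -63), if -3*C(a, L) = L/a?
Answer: -2322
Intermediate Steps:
C(a, L) = -L/(3*a)
J(150)/C(-189, -63) = (108 + 150)/((-1/3*(-63)/(-189))) = 258/((-1/3*(-63)*(-1/189))) = 258/(-1/9) = 258*(-9) = -2322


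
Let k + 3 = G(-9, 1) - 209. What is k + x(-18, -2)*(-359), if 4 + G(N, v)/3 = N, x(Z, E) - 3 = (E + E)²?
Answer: -7072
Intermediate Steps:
x(Z, E) = 3 + 4*E² (x(Z, E) = 3 + (E + E)² = 3 + (2*E)² = 3 + 4*E²)
G(N, v) = -12 + 3*N
k = -251 (k = -3 + ((-12 + 3*(-9)) - 209) = -3 + ((-12 - 27) - 209) = -3 + (-39 - 209) = -3 - 248 = -251)
k + x(-18, -2)*(-359) = -251 + (3 + 4*(-2)²)*(-359) = -251 + (3 + 4*4)*(-359) = -251 + (3 + 16)*(-359) = -251 + 19*(-359) = -251 - 6821 = -7072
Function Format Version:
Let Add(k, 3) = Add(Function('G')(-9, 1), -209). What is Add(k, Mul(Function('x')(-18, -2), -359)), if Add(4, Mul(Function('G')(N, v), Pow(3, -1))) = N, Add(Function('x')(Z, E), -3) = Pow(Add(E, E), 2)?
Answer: -7072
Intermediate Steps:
Function('x')(Z, E) = Add(3, Mul(4, Pow(E, 2))) (Function('x')(Z, E) = Add(3, Pow(Add(E, E), 2)) = Add(3, Pow(Mul(2, E), 2)) = Add(3, Mul(4, Pow(E, 2))))
Function('G')(N, v) = Add(-12, Mul(3, N))
k = -251 (k = Add(-3, Add(Add(-12, Mul(3, -9)), -209)) = Add(-3, Add(Add(-12, -27), -209)) = Add(-3, Add(-39, -209)) = Add(-3, -248) = -251)
Add(k, Mul(Function('x')(-18, -2), -359)) = Add(-251, Mul(Add(3, Mul(4, Pow(-2, 2))), -359)) = Add(-251, Mul(Add(3, Mul(4, 4)), -359)) = Add(-251, Mul(Add(3, 16), -359)) = Add(-251, Mul(19, -359)) = Add(-251, -6821) = -7072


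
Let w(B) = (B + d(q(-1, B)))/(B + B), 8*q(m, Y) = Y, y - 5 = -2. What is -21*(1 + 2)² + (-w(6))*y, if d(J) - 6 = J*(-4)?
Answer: -765/4 ≈ -191.25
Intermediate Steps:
y = 3 (y = 5 - 2 = 3)
q(m, Y) = Y/8
d(J) = 6 - 4*J (d(J) = 6 + J*(-4) = 6 - 4*J)
w(B) = (6 + B/2)/(2*B) (w(B) = (B + (6 - B/2))/(B + B) = (B + (6 - B/2))/((2*B)) = (6 + B/2)*(1/(2*B)) = (6 + B/2)/(2*B))
-21*(1 + 2)² + (-w(6))*y = -21*(1 + 2)² - (12 + 6)/(4*6)*3 = -21*3² - 18/(4*6)*3 = -21*9 - 1*¾*3 = -189 - ¾*3 = -189 - 9/4 = -765/4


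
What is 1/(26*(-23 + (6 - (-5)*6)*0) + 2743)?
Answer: 1/2145 ≈ 0.00046620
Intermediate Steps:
1/(26*(-23 + (6 - (-5)*6)*0) + 2743) = 1/(26*(-23 + (6 - 5*(-6))*0) + 2743) = 1/(26*(-23 + (6 + 30)*0) + 2743) = 1/(26*(-23 + 36*0) + 2743) = 1/(26*(-23 + 0) + 2743) = 1/(26*(-23) + 2743) = 1/(-598 + 2743) = 1/2145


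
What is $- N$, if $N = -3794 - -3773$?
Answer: $21$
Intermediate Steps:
$N = -21$ ($N = -3794 + 3773 = -21$)
$- N = \left(-1\right) \left(-21\right) = 21$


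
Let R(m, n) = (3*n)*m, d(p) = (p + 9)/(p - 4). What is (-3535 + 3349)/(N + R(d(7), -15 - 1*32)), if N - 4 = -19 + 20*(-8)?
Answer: 62/309 ≈ 0.20065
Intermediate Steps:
d(p) = (9 + p)/(-4 + p)
R(m, n) = 3*m*n
N = -175 (N = 4 + (-19 + 20*(-8)) = 4 + (-19 - 160) = 4 - 179 = -175)
(-3535 + 3349)/(N + R(d(7), -15 - 1*32)) = (-3535 + 3349)/(-175 + 3*((9 + 7)/(-4 + 7))*(-15 - 1*32)) = -186/(-175 + 3*(16/3)*(-15 - 32)) = -186/(-175 + 3*((⅓)*16)*(-47)) = -186/(-175 + 3*(16/3)*(-47)) = -186/(-175 - 752) = -186/(-927) = -186*(-1/927) = 62/309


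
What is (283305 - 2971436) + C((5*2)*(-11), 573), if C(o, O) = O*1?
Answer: -2687558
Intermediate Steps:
C(o, O) = O
(283305 - 2971436) + C((5*2)*(-11), 573) = (283305 - 2971436) + 573 = -2688131 + 573 = -2687558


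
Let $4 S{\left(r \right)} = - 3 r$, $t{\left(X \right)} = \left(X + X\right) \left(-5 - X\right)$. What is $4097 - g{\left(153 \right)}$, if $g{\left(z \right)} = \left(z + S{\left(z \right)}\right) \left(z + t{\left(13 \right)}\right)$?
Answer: $\frac{64583}{4} \approx 16146.0$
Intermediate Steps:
$t{\left(X \right)} = 2 X \left(-5 - X\right)$
$S{\left(r \right)} = - \frac{3 r}{4}$ ($S{\left(r \right)} = \frac{\left(-3\right) r}{4} = - \frac{3 r}{4}$)
$g{\left(z \right)} = \frac{z \left(-468 + z\right)}{4}$ ($g{\left(z \right)} = \left(z - \frac{3 z}{4}\right) \left(z - 26 \left(5 + 13\right)\right) = \frac{z}{4} \left(z - 26 \cdot 18\right) = \frac{z}{4} \left(z - 468\right) = \frac{z}{4} \left(-468 + z\right) = \frac{z \left(-468 + z\right)}{4}$)
$4097 - g{\left(153 \right)} = 4097 - \frac{1}{4} \cdot 153 \left(-468 + 153\right) = 4097 - \frac{1}{4} \cdot 153 \left(-315\right) = 4097 - - \frac{48195}{4} = 4097 + \frac{48195}{4} = \frac{64583}{4}$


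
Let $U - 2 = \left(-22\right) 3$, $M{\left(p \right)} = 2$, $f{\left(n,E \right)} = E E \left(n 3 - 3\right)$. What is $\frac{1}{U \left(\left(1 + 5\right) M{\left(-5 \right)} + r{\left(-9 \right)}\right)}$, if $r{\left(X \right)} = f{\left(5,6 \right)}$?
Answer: $- \frac{1}{28416} \approx -3.5191 \cdot 10^{-5}$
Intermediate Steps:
$f{\left(n,E \right)} = E^{2} \left(-3 + 3 n\right)$ ($f{\left(n,E \right)} = E^{2} \left(3 n - 3\right) = E^{2} \left(-3 + 3 n\right)$)
$r{\left(X \right)} = 432$ ($r{\left(X \right)} = 3 \cdot 6^{2} \left(-1 + 5\right) = 3 \cdot 36 \cdot 4 = 432$)
$U = -64$ ($U = 2 - 66 = -64$)
$\frac{1}{U \left(\left(1 + 5\right) M{\left(-5 \right)} + r{\left(-9 \right)}\right)} = \frac{1}{\left(-64\right) \left(\left(1 + 5\right) 2 + 432\right)} = \frac{1}{\left(-64\right) \left(6 \cdot 2 + 432\right)} = \frac{1}{\left(-64\right) \left(12 + 432\right)} = \frac{1}{\left(-64\right) 444} = \frac{1}{-28416} = - \frac{1}{28416}$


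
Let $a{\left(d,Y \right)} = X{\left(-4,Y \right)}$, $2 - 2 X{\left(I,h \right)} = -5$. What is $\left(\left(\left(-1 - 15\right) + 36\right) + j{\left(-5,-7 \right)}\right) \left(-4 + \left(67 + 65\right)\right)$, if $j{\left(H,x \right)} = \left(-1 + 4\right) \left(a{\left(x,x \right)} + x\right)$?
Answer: $1216$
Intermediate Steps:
$X{\left(I,h \right)} = \frac{7}{2}$ ($X{\left(I,h \right)} = 1 - - \frac{5}{2} = 1 + \frac{5}{2} = \frac{7}{2}$)
$a{\left(d,Y \right)} = \frac{7}{2}$
$j{\left(H,x \right)} = \frac{21}{2} + 3 x$ ($j{\left(H,x \right)} = \left(-1 + 4\right) \left(\frac{7}{2} + x\right) = 3 \left(\frac{7}{2} + x\right) = \frac{21}{2} + 3 x$)
$\left(\left(\left(-1 - 15\right) + 36\right) + j{\left(-5,-7 \right)}\right) \left(-4 + \left(67 + 65\right)\right) = \left(\left(\left(-1 - 15\right) + 36\right) + \left(\frac{21}{2} + 3 \left(-7\right)\right)\right) \left(-4 + \left(67 + 65\right)\right) = \left(\left(\left(-1 - 15\right) + 36\right) + \left(\frac{21}{2} - 21\right)\right) \left(-4 + 132\right) = \left(\left(-16 + 36\right) - \frac{21}{2}\right) 128 = \left(20 - \frac{21}{2}\right) 128 = \frac{19}{2} \cdot 128 = 1216$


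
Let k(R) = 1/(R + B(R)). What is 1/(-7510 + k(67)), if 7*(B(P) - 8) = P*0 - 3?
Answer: -522/3920213 ≈ -0.00013316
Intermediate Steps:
B(P) = 53/7 (B(P) = 8 + (P*0 - 3)/7 = 8 + (0 - 3)/7 = 8 + (1/7)*(-3) = 8 - 3/7 = 53/7)
k(R) = 1/(53/7 + R) (k(R) = 1/(R + 53/7) = 1/(53/7 + R))
1/(-7510 + k(67)) = 1/(-7510 + 7/(53 + 7*67)) = 1/(-7510 + 7/(53 + 469)) = 1/(-7510 + 7/522) = 1/(-3920213/522) = -522/3920213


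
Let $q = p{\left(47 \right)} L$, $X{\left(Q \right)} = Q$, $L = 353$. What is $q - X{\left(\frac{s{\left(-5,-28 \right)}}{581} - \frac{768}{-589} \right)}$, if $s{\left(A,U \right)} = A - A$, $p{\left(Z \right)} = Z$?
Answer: $\frac{9771331}{589} \approx 16590.0$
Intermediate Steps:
$s{\left(A,U \right)} = 0$
$q = 16591$ ($q = 47 \cdot 353 = 16591$)
$q - X{\left(\frac{s{\left(-5,-28 \right)}}{581} - \frac{768}{-589} \right)} = 16591 - \left(\frac{0}{581} - \frac{768}{-589}\right) = 16591 - \left(0 \cdot \frac{1}{581} - - \frac{768}{589}\right) = 16591 - \left(0 + \frac{768}{589}\right) = 16591 - \frac{768}{589} = \frac{9771331}{589}$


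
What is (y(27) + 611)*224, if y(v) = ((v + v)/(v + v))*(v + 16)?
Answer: 146496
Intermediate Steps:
y(v) = 16 + v (y(v) = ((2*v)/((2*v)))*(16 + v) = ((2*v)*(1/(2*v)))*(16 + v) = 1*(16 + v) = 16 + v)
(y(27) + 611)*224 = ((16 + 27) + 611)*224 = (43 + 611)*224 = 654*224 = 146496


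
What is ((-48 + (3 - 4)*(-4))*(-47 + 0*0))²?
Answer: 4276624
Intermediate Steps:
((-48 + (3 - 4)*(-4))*(-47 + 0*0))² = ((-48 - 1*(-4))*(-47 + 0))² = ((-48 + 4)*(-47))² = (-44*(-47))² = 2068² = 4276624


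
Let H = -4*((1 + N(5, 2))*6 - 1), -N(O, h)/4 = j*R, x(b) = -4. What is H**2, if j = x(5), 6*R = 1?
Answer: 7056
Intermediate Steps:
R = 1/6 (R = (1/6)*1 = 1/6 ≈ 0.16667)
j = -4
N(O, h) = 8/3 (N(O, h) = -(-16)/6 = -4*(-2/3) = 8/3)
H = -84 (H = -4*((1 + 8/3)*6 - 1) = -4*((11/3)*6 - 1) = -4*(22 - 1) = -4*21 = -84)
H**2 = (-84)**2 = 7056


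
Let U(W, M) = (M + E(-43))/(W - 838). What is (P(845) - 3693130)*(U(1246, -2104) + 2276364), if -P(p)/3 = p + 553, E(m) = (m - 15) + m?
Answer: -286158799114539/34 ≈ -8.4164e+12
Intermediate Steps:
E(m) = -15 + 2*m (E(m) = (-15 + m) + m = -15 + 2*m)
P(p) = -1659 - 3*p (P(p) = -3*(p + 553) = -3*(553 + p) = -1659 - 3*p)
U(W, M) = (-101 + M)/(-838 + W) (U(W, M) = (M + (-15 + 2*(-43)))/(W - 838) = (M + (-15 - 86))/(-838 + W) = (M - 101)/(-838 + W) = (-101 + M)/(-838 + W))
(P(845) - 3693130)*(U(1246, -2104) + 2276364) = ((-1659 - 3*845) - 3693130)*((-101 - 2104)/(-838 + 1246) + 2276364) = ((-1659 - 2535) - 3693130)*(-2205/408 + 2276364) = (-4194 - 3693130)*((1/408)*(-2205) + 2276364) = -3697324*(-735/136 + 2276364) = -3697324*309584769/136 = -286158799114539/34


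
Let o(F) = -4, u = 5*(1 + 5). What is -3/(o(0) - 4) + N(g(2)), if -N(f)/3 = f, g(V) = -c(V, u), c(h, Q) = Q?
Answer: 723/8 ≈ 90.375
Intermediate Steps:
u = 30 (u = 5*6 = 30)
g(V) = -30 (g(V) = -1*30 = -30)
N(f) = -3*f
-3/(o(0) - 4) + N(g(2)) = -3/(-4 - 4) - 3*(-30) = -3/(-8) + 90 = -3*(-⅛) + 90 = 3/8 + 90 = 723/8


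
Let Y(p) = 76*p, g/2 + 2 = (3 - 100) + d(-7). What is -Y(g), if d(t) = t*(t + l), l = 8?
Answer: 16112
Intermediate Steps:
d(t) = t*(8 + t) (d(t) = t*(t + 8) = t*(8 + t))
g = -212 (g = -4 + 2*((3 - 100) - 7*(8 - 7)) = -4 + 2*(-97 - 7*1) = -4 + 2*(-97 - 7) = -4 + 2*(-104) = -4 - 208 = -212)
-Y(g) = -76*(-212) = -1*(-16112) = 16112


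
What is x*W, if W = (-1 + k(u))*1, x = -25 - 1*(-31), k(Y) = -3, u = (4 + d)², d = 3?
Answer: -24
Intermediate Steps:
u = 49 (u = (4 + 3)² = 7² = 49)
x = 6 (x = -25 + 31 = 6)
W = -4 (W = (-1 - 3)*1 = -4*1 = -4)
x*W = 6*(-4) = -24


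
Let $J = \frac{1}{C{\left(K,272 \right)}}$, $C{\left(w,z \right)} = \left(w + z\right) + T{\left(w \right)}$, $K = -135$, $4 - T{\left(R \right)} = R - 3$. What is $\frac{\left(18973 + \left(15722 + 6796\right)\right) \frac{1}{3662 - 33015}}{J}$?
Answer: $- \frac{11575989}{29353} \approx -394.37$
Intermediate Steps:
$T{\left(R \right)} = 7 - R$ ($T{\left(R \right)} = 4 - \left(R - 3\right) = 4 - \left(-3 + R\right) = 7 - R$)
$C{\left(w,z \right)} = 7 + z$ ($C{\left(w,z \right)} = \left(w + z\right) - \left(-7 + w\right) = 7 + z$)
$J = \frac{1}{279}$ ($J = \frac{1}{7 + 272} = \frac{1}{279} \approx 0.0035842$)
$\frac{\left(18973 + \left(15722 + 6796\right)\right) \frac{1}{3662 - 33015}}{J} = \frac{18973 + \left(15722 + 6796\right)}{3662 - 33015} \frac{1}{\frac{1}{279}} = \frac{18973 + 22518}{-29353} \cdot 279 = 41491 \left(- \frac{1}{29353}\right) 279 = \left(- \frac{41491}{29353}\right) 279 = - \frac{11575989}{29353}$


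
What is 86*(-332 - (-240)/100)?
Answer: -141728/5 ≈ -28346.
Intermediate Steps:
86*(-332 - (-240)/100) = 86*(-332 - 1*(-12/5)) = 86*(-332 + 12/5) = 86*(-1648/5) = -141728/5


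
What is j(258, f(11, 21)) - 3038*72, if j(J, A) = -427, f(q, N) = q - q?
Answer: -219163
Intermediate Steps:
f(q, N) = 0
j(258, f(11, 21)) - 3038*72 = -427 - 3038*72 = -427 - 218736 = -219163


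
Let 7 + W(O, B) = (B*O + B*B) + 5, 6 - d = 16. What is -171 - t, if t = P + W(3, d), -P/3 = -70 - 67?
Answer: -650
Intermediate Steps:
d = -10 (d = 6 - 1*16 = 6 - 16 = -10)
W(O, B) = -2 + B**2 + B*O (W(O, B) = -7 + ((B*O + B*B) + 5) = -7 + ((B*O + B**2) + 5) = -7 + ((B**2 + B*O) + 5) = -7 + (5 + B**2 + B*O) = -2 + B**2 + B*O)
P = 411 (P = -3*(-70 - 67) = -3*(-137) = 411)
t = 479 (t = 411 + (-2 + (-10)**2 - 10*3) = 411 + (-2 + 100 - 30) = 411 + 68 = 479)
-171 - t = -171 - 1*479 = -171 - 479 = -650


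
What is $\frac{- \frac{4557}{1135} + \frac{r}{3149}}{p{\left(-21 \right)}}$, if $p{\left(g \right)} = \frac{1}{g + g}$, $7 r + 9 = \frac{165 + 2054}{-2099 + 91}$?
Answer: $\frac{605179595679}{3588411460} \approx 168.65$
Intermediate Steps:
$r = - \frac{20291}{14056}$ ($r = - \frac{9}{7} + \frac{\left(165 + 2054\right) \frac{1}{-2099 + 91}}{7} = - \frac{9}{7} + \frac{2219 \frac{1}{-2008}}{7} = - \frac{9}{7} + \frac{2219 \left(- \frac{1}{2008}\right)}{7} = - \frac{9}{7} + \frac{1}{7} \left(- \frac{2219}{2008}\right) = - \frac{9}{7} - \frac{317}{2008} = - \frac{20291}{14056} \approx -1.4436$)
$p{\left(g \right)} = \frac{1}{2 g}$
$\frac{- \frac{4557}{1135} + \frac{r}{3149}}{p{\left(-21 \right)}} = \frac{- \frac{4557}{1135} - \frac{20291}{14056 \cdot 3149}}{\frac{1}{2} \frac{1}{-21}} = \frac{\left(-4557\right) \frac{1}{1135} - \frac{20291}{44262344}}{\frac{1}{2} \left(- \frac{1}{21}\right)} = \frac{- \frac{4557}{1135} - \frac{20291}{44262344}}{- \frac{1}{42}} = \left(- \frac{201726531893}{50237760440}\right) \left(-42\right) = \frac{605179595679}{3588411460}$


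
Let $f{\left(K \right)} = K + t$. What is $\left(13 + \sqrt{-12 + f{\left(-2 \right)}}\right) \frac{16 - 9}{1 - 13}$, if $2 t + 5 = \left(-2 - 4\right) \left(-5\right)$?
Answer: $- \frac{91}{12} - \frac{7 i \sqrt{6}}{24} \approx -7.5833 - 0.71443 i$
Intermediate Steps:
$t = \frac{25}{2}$ ($t = - \frac{5}{2} + \frac{\left(-2 - 4\right) \left(-5\right)}{2} = - \frac{5}{2} + \frac{\left(-6\right) \left(-5\right)}{2} = - \frac{5}{2} + \frac{1}{2} \cdot 30 = - \frac{5}{2} + 15 = \frac{25}{2} \approx 12.5$)
$f{\left(K \right)} = \frac{25}{2} + K$ ($f{\left(K \right)} = K + \frac{25}{2} = \frac{25}{2} + K$)
$\left(13 + \sqrt{-12 + f{\left(-2 \right)}}\right) \frac{16 - 9}{1 - 13} = \left(13 + \sqrt{-12 + \left(\frac{25}{2} - 2\right)}\right) \frac{16 - 9}{1 - 13} = \left(13 + \sqrt{-12 + \frac{21}{2}}\right) \frac{7}{-12} = \left(13 + \sqrt{- \frac{3}{2}}\right) 7 \left(- \frac{1}{12}\right) = \left(13 + \frac{i \sqrt{6}}{2}\right) \left(- \frac{7}{12}\right) = - \frac{91}{12} - \frac{7 i \sqrt{6}}{24}$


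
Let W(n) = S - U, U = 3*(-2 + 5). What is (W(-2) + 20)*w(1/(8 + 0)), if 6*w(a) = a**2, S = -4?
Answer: 7/384 ≈ 0.018229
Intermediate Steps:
U = 9 (U = 3*3 = 9)
W(n) = -13 (W(n) = -4 - 1*9 = -4 - 9 = -13)
w(a) = a**2/6
(W(-2) + 20)*w(1/(8 + 0)) = (-13 + 20)*((1/(8 + 0))**2/6) = 7*((1/8)**2/6) = 7*((1/6)*(1/64)) = 7*(1/384) = 7/384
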